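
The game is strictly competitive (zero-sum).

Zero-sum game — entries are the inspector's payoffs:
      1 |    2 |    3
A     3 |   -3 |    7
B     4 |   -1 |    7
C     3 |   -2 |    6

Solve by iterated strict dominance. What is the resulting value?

Column 1 is strictly dominated by 2 for the inspectee (-3<3, -1<4, -2<3); eliminate 1.
Column 3 is strictly dominated by 2 for the inspectee (-3<7, -1<7, -2<6); eliminate 3.
Row A is strictly dominated by row B (-1>-3); eliminate A.
Row C is strictly dominated by row B (-1>-2); eliminate C.
Only (B, 2) remains, with payoff -1.

-1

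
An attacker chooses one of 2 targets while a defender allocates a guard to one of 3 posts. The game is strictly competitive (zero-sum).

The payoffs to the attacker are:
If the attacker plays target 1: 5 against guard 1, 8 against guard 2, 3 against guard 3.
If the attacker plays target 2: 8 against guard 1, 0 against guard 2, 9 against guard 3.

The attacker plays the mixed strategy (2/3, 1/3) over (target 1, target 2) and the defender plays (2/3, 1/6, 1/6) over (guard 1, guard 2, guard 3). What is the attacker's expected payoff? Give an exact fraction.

Against (2/3, 1/6, 1/6), each row's expected payoff is target 1: 31/6; target 2: 41/6.
Taking the (2/3, 1/3)-weighted average: (2/3)·(31/6) + (1/3)·(41/6) = 103/18.

103/18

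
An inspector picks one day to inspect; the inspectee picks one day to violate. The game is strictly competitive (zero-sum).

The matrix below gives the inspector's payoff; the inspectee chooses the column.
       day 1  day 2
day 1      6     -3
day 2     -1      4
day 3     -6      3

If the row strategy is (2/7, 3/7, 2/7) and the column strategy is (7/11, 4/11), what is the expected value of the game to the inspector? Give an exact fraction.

Against (7/11, 4/11), each row's expected payoff is day 1: 30/11; day 2: 9/11; day 3: -30/11.
Taking the (2/7, 3/7, 2/7)-weighted average: (2/7)·(30/11) + (3/7)·(9/11) + (2/7)·(-30/11) = 27/77.

27/77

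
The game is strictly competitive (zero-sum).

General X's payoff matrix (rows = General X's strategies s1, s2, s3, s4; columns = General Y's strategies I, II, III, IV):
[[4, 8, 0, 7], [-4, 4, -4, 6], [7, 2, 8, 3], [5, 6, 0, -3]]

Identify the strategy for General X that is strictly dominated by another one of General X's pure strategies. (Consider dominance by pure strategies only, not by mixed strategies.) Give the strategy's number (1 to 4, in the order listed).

Compare s2 with s1: 4 > -4, 8 > 4, 0 > -4, 7 > 6.
So s1 strictly dominates s2 for General X; s2 is strictly dominated.

2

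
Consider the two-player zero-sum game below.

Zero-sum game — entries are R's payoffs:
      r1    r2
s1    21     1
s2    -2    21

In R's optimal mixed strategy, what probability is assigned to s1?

Row minima are 1 and -2, so R's maximin is 1; column maxima are 21 and 21, so C's minimax is 21. These differ, so the equilibrium is in mixed strategies.
Let R play s1 with probability p. C is indifferent when 21p − 2(1−p) = p + 21(1−p), giving p = 23/43.

23/43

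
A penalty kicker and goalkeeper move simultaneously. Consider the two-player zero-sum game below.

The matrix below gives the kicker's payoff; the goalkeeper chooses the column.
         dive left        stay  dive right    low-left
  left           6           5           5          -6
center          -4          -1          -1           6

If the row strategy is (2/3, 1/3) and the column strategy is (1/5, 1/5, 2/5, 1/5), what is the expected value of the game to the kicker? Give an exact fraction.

Against (1/5, 1/5, 2/5, 1/5), each row's expected payoff is left: 3; center: -1/5.
Taking the (2/3, 1/3)-weighted average: (2/3)·(3) + (1/3)·(-1/5) = 29/15.

29/15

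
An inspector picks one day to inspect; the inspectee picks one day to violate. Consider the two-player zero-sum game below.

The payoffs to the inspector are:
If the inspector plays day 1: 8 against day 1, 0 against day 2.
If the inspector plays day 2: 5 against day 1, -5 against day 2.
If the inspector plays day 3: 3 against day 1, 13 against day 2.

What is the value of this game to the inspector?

52/9

Row day 2 is strictly dominated by row day 1, so the inspector never plays it.
The remaining 2×2 game on (day 1, day 3) × (day 1, day 2) has no saddle point. Let the inspector play day 1 with probability p; indifference gives 8p + 3(1−p) = 13(1−p), so p = 5/9.
Similarly the inspectee's optimal q on day 1 is 13/18, and the value is 8·(13/18) + (0)·(5/18) = 52/9.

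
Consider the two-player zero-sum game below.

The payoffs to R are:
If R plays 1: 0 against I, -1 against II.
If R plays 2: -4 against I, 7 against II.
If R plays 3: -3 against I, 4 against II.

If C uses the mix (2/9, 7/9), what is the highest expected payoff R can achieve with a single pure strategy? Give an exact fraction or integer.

41/9

1: (0)·(2/9) + (-1)·(7/9) = -7/9.
2: (-4)·(2/9) + (7)·(7/9) = 41/9.
3: (-3)·(2/9) + (4)·(7/9) = 22/9.
The best pure response is 2 with expected payoff 41/9.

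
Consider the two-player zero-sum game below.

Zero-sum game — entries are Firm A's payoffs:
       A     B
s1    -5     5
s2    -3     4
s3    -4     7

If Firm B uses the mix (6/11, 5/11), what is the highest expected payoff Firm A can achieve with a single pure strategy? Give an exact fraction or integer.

1

s1: (-5)·(6/11) + (5)·(5/11) = -5/11.
s2: (-3)·(6/11) + (4)·(5/11) = 2/11.
s3: (-4)·(6/11) + (7)·(5/11) = 1.
The best pure response is s3 with expected payoff 1.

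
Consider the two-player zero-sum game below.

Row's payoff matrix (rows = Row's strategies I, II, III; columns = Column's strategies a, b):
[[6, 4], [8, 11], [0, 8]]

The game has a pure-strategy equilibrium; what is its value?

Row minima: 4, 8, 0 → Row's maximin is 8.
Column maxima: 8, 11 → Column's minimax is 8.
They coincide at (II, a), so the value is 8.

8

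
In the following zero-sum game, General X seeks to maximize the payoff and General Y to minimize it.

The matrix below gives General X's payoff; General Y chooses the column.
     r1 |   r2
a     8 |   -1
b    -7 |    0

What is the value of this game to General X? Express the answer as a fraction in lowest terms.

-7/16

Row minima are -1 and -7, so General X's maximin is -1; column maxima are 8 and 0, so General Y's minimax is 0. These differ, so the equilibrium is in mixed strategies.
Let General X play a with probability p. General Y is indifferent when 8p − 7(1−p) = −p, giving p = 7/16.
Let General Y play r1 with probability q. General X is indifferent when 8q − (1−q) = −7q, giving q = 1/16.
The value is 8·(1/16) + (-1)·(15/16) = -7/16.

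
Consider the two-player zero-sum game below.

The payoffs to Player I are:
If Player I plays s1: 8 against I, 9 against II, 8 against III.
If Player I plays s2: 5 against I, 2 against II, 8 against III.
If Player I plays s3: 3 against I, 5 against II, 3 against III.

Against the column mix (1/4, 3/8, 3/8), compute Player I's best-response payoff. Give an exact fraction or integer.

s1: (8)·(1/4) + (9)·(3/8) + (8)·(3/8) = 67/8.
s2: (5)·(1/4) + (2)·(3/8) + (8)·(3/8) = 5.
s3: (3)·(1/4) + (5)·(3/8) + (3)·(3/8) = 15/4.
The best pure response is s1 with expected payoff 67/8.

67/8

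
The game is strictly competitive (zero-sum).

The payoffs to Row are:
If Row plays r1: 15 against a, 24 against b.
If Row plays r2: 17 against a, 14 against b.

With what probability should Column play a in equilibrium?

5/6

Row minima are 15 and 14, so Row's maximin is 15; column maxima are 17 and 24, so Column's minimax is 17. These differ, so the equilibrium is in mixed strategies.
Let Column play a with probability q. Row is indifferent when 15q + 24(1−q) = 17q + 14(1−q), giving q = 5/6.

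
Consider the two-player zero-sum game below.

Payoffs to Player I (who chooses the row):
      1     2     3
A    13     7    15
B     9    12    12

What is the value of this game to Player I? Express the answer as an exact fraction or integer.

Column 3 is strictly dominated by 1 for Player II (it gives Player I more in every row).
The remaining 2×2 game on (A, B) × (1, 2) has no saddle point. Let Player I play A with probability p; indifference gives 13p + 9(1−p) = 7p + 12(1−p), so p = 1/3.
Similarly Player II's optimal q on 1 is 5/9, and the value is 13·(5/9) + (7)·(4/9) = 31/3.

31/3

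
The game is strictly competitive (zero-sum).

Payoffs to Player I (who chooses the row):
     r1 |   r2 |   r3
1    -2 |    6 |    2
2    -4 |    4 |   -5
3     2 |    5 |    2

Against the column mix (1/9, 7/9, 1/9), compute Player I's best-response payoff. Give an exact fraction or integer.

14/3

1: (-2)·(1/9) + (6)·(7/9) + (2)·(1/9) = 14/3.
2: (-4)·(1/9) + (4)·(7/9) + (-5)·(1/9) = 19/9.
3: (2)·(1/9) + (5)·(7/9) + (2)·(1/9) = 13/3.
The best pure response is 1 with expected payoff 14/3.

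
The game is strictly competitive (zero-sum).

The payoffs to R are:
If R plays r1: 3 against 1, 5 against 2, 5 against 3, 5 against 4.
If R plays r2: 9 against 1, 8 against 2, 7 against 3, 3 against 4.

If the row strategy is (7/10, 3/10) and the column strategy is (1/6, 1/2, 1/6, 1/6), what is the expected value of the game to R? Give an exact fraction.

65/12

Against (1/6, 1/2, 1/6, 1/6), each row's expected payoff is r1: 14/3; r2: 43/6.
Taking the (7/10, 3/10)-weighted average: (7/10)·(14/3) + (3/10)·(43/6) = 65/12.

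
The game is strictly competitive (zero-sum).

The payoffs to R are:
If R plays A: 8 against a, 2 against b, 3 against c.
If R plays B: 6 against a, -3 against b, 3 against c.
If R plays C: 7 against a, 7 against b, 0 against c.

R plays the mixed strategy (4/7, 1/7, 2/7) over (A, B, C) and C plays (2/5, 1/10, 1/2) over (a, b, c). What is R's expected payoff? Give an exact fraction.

151/35

Against (2/5, 1/10, 1/2), each row's expected payoff is A: 49/10; B: 18/5; C: 7/2.
Taking the (4/7, 1/7, 2/7)-weighted average: (4/7)·(49/10) + (1/7)·(18/5) + (2/7)·(7/2) = 151/35.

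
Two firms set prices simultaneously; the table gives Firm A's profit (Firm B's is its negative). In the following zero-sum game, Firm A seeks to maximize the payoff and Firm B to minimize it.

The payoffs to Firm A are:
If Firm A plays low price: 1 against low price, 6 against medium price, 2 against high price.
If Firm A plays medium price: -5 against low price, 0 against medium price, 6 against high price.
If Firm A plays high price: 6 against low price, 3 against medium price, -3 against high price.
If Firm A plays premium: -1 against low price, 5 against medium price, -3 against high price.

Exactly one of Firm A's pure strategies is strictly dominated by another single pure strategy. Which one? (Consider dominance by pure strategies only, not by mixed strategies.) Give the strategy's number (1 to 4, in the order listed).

Compare premium with low price: 1 > -1, 6 > 5, 2 > -3.
So low price strictly dominates premium for Firm A; premium is strictly dominated.

4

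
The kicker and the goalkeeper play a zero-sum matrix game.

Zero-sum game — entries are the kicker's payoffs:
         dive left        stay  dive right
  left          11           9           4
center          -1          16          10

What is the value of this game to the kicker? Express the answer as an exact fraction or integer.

Column stay is strictly dominated by dive right for the goalkeeper (it gives the kicker more in every row).
The remaining 2×2 game on (left, center) × (dive left, dive right) has no saddle point. Let the kicker play left with probability p; indifference gives 11p − (1−p) = 4p + 10(1−p), so p = 11/18.
Similarly the goalkeeper's optimal q on dive left is 1/3, and the value is 11·(1/3) + (4)·(2/3) = 19/3.

19/3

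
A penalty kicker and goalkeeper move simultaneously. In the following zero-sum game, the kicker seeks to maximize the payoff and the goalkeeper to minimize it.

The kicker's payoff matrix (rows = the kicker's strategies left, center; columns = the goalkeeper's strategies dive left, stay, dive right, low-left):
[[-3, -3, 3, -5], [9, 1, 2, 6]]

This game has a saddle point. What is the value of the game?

Row minima: -5, 1 → the kicker's maximin is 1.
Column maxima: 9, 1, 3, 6 → the goalkeeper's minimax is 1.
They coincide at (center, stay), so the value is 1.

1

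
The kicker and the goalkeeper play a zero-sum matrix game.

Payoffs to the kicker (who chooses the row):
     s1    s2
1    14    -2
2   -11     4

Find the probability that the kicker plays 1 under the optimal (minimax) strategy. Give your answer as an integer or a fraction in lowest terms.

15/31

Row minima are -2 and -11, so the kicker's maximin is -2; column maxima are 14 and 4, so the goalkeeper's minimax is 4. These differ, so the equilibrium is in mixed strategies.
Let the kicker play 1 with probability p. The goalkeeper is indifferent when 14p − 11(1−p) = −2p + 4(1−p), giving p = 15/31.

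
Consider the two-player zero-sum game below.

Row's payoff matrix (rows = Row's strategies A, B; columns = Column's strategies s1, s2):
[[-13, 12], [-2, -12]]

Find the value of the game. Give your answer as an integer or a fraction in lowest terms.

-36/7

Row minima are -13 and -12, so Row's maximin is -12; column maxima are -2 and 12, so Column's minimax is -2. These differ, so the equilibrium is in mixed strategies.
Let Row play A with probability p. Column is indifferent when −13p − 2(1−p) = 12p − 12(1−p), giving p = 2/7.
Let Column play s1 with probability q. Row is indifferent when −13q + 12(1−q) = −2q − 12(1−q), giving q = 24/35.
The value is -13·(24/35) + (12)·(11/35) = -36/7.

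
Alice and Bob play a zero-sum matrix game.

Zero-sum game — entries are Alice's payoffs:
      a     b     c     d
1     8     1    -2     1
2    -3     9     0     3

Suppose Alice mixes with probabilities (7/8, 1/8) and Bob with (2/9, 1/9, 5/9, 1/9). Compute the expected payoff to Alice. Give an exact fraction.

Against (2/9, 1/9, 5/9, 1/9), each row's expected payoff is 1: 8/9; 2: 2/3.
Taking the (7/8, 1/8)-weighted average: (7/8)·(8/9) + (1/8)·(2/3) = 31/36.

31/36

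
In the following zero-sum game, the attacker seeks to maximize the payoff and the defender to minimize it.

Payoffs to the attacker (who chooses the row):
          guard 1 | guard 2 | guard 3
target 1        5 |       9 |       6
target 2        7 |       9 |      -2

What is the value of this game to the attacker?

Column guard 2 is strictly dominated by guard 1 for the defender (it gives the attacker more in every row).
The remaining 2×2 game on (target 1, target 2) × (guard 1, guard 3) has no saddle point. Let the attacker play target 1 with probability p; indifference gives 5p + 7(1−p) = 6p − 2(1−p), so p = 9/10.
Similarly the defender's optimal q on guard 1 is 4/5, and the value is 5·(4/5) + (6)·(1/5) = 26/5.

26/5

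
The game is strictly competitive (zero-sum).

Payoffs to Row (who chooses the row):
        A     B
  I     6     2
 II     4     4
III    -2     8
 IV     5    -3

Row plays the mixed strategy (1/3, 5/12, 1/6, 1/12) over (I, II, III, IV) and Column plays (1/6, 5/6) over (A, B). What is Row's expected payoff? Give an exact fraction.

125/36

Against (1/6, 5/6), each row's expected payoff is I: 8/3; II: 4; III: 19/3; IV: -5/3.
Taking the (1/3, 5/12, 1/6, 1/12)-weighted average: (1/3)·(8/3) + (5/12)·(4) + (1/6)·(19/3) + (1/12)·(-5/3) = 125/36.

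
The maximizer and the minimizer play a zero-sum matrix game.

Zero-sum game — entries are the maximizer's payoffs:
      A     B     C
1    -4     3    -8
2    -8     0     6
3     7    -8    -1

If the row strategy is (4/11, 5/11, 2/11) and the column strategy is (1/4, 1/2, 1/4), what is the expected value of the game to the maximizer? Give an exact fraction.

-27/22

Against (1/4, 1/2, 1/4), each row's expected payoff is 1: -3/2; 2: -1/2; 3: -5/2.
Taking the (4/11, 5/11, 2/11)-weighted average: (4/11)·(-3/2) + (5/11)·(-1/2) + (2/11)·(-5/2) = -27/22.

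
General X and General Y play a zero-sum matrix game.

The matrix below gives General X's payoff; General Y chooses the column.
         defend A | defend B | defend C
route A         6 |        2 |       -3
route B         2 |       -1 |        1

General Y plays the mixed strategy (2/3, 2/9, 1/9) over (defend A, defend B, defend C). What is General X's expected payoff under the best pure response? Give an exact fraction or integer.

route A: (6)·(2/3) + (2)·(2/9) + (-3)·(1/9) = 37/9.
route B: (2)·(2/3) + (-1)·(2/9) + (1)·(1/9) = 11/9.
The best pure response is route A with expected payoff 37/9.

37/9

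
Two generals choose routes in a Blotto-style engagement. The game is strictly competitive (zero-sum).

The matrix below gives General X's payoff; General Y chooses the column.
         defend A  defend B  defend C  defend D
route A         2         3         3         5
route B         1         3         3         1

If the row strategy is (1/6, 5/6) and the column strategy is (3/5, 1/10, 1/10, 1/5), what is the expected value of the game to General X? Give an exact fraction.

49/30

Against (3/5, 1/10, 1/10, 1/5), each row's expected payoff is route A: 14/5; route B: 7/5.
Taking the (1/6, 5/6)-weighted average: (1/6)·(14/5) + (5/6)·(7/5) = 49/30.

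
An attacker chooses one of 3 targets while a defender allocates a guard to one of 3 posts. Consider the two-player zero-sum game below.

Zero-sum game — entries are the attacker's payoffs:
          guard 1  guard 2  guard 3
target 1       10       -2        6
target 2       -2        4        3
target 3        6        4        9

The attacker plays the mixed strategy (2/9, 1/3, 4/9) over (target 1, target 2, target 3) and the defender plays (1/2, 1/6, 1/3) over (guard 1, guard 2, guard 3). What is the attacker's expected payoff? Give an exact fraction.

14/3

Against (1/2, 1/6, 1/3), each row's expected payoff is target 1: 20/3; target 2: 2/3; target 3: 20/3.
Taking the (2/9, 1/3, 4/9)-weighted average: (2/9)·(20/3) + (1/3)·(2/3) + (4/9)·(20/3) = 14/3.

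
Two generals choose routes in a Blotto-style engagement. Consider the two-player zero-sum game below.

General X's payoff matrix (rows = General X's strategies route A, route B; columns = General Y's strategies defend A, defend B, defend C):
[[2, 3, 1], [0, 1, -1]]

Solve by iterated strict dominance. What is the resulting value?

1

Row route B is strictly dominated by row route A (2>0, 3>1, 1>-1); eliminate route B.
Column defend A is strictly dominated by defend C for General Y (1<2); eliminate defend A.
Column defend B is strictly dominated by defend C for General Y (1<3); eliminate defend B.
Only (route A, defend C) remains, with payoff 1.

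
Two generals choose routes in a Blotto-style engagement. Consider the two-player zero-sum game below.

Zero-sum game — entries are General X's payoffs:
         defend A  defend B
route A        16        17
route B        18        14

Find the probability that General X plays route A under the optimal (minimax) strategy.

4/5

Row minima are 16 and 14, so General X's maximin is 16; column maxima are 18 and 17, so General Y's minimax is 17. These differ, so the equilibrium is in mixed strategies.
Let General X play route A with probability p. General Y is indifferent when 16p + 18(1−p) = 17p + 14(1−p), giving p = 4/5.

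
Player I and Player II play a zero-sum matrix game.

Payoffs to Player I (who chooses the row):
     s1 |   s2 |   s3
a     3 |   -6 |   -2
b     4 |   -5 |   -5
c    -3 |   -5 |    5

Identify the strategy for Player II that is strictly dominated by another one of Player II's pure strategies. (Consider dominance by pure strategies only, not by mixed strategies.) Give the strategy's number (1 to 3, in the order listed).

Player II prefers columns that give Player I less. Compare s1 with s2: -6 < 3, -5 < 4, -5 < -3.
So s2 strictly dominates s1 for Player II; s1 is strictly dominated.

1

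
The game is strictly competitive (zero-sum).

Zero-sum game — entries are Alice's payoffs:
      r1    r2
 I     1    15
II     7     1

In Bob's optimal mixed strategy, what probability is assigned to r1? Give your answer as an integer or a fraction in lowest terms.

Row minima are 1 and 1, so Alice's maximin is 1; column maxima are 7 and 15, so Bob's minimax is 7. These differ, so the equilibrium is in mixed strategies.
Let Bob play r1 with probability q. Alice is indifferent when q + 15(1−q) = 7q + (1−q), giving q = 7/10.

7/10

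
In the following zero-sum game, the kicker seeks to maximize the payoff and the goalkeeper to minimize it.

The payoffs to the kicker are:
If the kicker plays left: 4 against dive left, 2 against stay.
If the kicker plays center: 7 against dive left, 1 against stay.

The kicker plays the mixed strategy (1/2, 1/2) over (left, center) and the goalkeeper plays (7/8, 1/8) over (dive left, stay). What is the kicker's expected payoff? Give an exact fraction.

5

Against (7/8, 1/8), each row's expected payoff is left: 15/4; center: 25/4.
Taking the (1/2, 1/2)-weighted average: (1/2)·(15/4) + (1/2)·(25/4) = 5.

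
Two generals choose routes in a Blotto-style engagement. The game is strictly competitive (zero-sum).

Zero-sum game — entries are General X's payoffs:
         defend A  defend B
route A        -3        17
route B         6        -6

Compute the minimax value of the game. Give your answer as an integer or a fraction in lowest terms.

Row minima are -3 and -6, so General X's maximin is -3; column maxima are 6 and 17, so General Y's minimax is 6. These differ, so the equilibrium is in mixed strategies.
Let General X play route A with probability p. General Y is indifferent when −3p + 6(1−p) = 17p − 6(1−p), giving p = 3/8.
Let General Y play defend A with probability q. General X is indifferent when −3q + 17(1−q) = 6q − 6(1−q), giving q = 23/32.
The value is -3·(23/32) + (17)·(9/32) = 21/8.

21/8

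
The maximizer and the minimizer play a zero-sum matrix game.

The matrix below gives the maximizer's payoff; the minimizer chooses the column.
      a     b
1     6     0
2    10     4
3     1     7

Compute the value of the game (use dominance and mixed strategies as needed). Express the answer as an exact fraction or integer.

11/2

Row 1 is strictly dominated by row 2, so the maximizer never plays it.
The remaining 2×2 game on (2, 3) × (a, b) has no saddle point. Let the maximizer play 2 with probability p; indifference gives 10p + (1−p) = 4p + 7(1−p), so p = 1/2.
Similarly the minimizer's optimal q on a is 1/4, and the value is 10·(1/4) + (4)·(3/4) = 11/2.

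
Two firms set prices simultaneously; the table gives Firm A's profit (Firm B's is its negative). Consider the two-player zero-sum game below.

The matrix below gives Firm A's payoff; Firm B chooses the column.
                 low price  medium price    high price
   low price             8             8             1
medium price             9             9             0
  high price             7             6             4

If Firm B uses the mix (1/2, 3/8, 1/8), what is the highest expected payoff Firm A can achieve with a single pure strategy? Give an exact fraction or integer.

63/8

low price: (8)·(1/2) + (8)·(3/8) + (1)·(1/8) = 57/8.
medium price: (9)·(1/2) + (9)·(3/8) + (0)·(1/8) = 63/8.
high price: (7)·(1/2) + (6)·(3/8) + (4)·(1/8) = 25/4.
The best pure response is medium price with expected payoff 63/8.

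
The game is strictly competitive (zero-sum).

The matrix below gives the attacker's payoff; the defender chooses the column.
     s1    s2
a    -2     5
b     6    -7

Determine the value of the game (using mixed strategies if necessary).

Row minima are -2 and -7, so the attacker's maximin is -2; column maxima are 6 and 5, so the defender's minimax is 5. These differ, so the equilibrium is in mixed strategies.
Let the attacker play a with probability p. The defender is indifferent when −2p + 6(1−p) = 5p − 7(1−p), giving p = 13/20.
Let the defender play s1 with probability q. The attacker is indifferent when −2q + 5(1−q) = 6q − 7(1−q), giving q = 3/5.
The value is -2·(3/5) + (5)·(2/5) = 4/5.

4/5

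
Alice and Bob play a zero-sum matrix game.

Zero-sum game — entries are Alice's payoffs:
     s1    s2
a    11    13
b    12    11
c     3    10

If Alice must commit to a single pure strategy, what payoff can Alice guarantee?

11

The worst-case payoff for each row is a: 11, b: 11, c: 3.
The best of these is 11.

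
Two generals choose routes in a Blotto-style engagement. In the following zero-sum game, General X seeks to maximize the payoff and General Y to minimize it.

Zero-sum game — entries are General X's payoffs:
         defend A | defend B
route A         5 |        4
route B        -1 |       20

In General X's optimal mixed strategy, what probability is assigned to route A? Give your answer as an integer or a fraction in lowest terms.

21/22

Row minima are 4 and -1, so General X's maximin is 4; column maxima are 5 and 20, so General Y's minimax is 5. These differ, so the equilibrium is in mixed strategies.
Let General X play route A with probability p. General Y is indifferent when 5p − (1−p) = 4p + 20(1−p), giving p = 21/22.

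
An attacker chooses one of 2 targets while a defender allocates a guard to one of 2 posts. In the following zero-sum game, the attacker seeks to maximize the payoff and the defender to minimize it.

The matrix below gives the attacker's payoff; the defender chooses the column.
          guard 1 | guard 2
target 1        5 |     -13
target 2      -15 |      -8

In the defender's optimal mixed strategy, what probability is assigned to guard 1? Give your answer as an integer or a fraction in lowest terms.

1/5

Row minima are -13 and -15, so the attacker's maximin is -13; column maxima are 5 and -8, so the defender's minimax is -8. These differ, so the equilibrium is in mixed strategies.
Let the defender play guard 1 with probability q. The attacker is indifferent when 5q − 13(1−q) = −15q − 8(1−q), giving q = 1/5.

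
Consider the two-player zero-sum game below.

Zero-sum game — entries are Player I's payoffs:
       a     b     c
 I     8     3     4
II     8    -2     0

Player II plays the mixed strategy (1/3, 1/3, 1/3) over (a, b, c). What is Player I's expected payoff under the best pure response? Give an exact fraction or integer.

I: (8)·(1/3) + (3)·(1/3) + (4)·(1/3) = 5.
II: (8)·(1/3) + (-2)·(1/3) + (0)·(1/3) = 2.
The best pure response is I with expected payoff 5.

5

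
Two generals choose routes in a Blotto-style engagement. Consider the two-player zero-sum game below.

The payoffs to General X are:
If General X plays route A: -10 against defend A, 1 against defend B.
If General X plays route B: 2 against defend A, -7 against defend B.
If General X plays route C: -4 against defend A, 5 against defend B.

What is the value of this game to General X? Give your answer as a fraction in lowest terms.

Row route A is strictly dominated by row route C, so General X never plays it.
The remaining 2×2 game on (route B, route C) × (defend A, defend B) has no saddle point. Let General X play route B with probability p; indifference gives 2p − 4(1−p) = −7p + 5(1−p), so p = 1/2.
Similarly General Y's optimal q on defend A is 2/3, and the value is 2·(2/3) + (-7)·(1/3) = -1.

-1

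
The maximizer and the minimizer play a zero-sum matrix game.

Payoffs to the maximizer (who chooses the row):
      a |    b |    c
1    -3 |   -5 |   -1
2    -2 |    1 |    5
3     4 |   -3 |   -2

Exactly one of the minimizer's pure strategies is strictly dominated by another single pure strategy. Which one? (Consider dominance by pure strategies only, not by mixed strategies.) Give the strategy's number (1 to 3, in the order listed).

The minimizer prefers columns that give the maximizer less. Compare c with b: -5 < -1, 1 < 5, -3 < -2.
So b strictly dominates c for the minimizer; c is strictly dominated.

3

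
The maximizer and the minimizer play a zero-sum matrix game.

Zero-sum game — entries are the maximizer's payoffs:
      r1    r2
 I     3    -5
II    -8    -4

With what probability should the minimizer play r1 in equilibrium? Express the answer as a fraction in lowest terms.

1/12

Row minima are -5 and -8, so the maximizer's maximin is -5; column maxima are 3 and -4, so the minimizer's minimax is -4. These differ, so the equilibrium is in mixed strategies.
Let the minimizer play r1 with probability q. The maximizer is indifferent when 3q − 5(1−q) = −8q − 4(1−q), giving q = 1/12.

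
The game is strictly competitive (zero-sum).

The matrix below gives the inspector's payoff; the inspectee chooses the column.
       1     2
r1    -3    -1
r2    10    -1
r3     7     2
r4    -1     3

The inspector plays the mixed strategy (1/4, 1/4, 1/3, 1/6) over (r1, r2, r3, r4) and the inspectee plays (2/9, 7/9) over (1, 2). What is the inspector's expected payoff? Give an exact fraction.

25/18

Against (2/9, 7/9), each row's expected payoff is r1: -13/9; r2: 13/9; r3: 28/9; r4: 19/9.
Taking the (1/4, 1/4, 1/3, 1/6)-weighted average: (1/4)·(-13/9) + (1/4)·(13/9) + (1/3)·(28/9) + (1/6)·(19/9) = 25/18.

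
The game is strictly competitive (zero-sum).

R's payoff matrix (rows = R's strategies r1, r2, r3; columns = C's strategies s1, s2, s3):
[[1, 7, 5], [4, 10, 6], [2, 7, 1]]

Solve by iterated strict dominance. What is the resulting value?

Column s2 is strictly dominated by s1 for C (1<7, 4<10, 2<7); eliminate s2.
Row r1 is strictly dominated by row r2 (4>1, 6>5); eliminate r1.
Row r3 is strictly dominated by row r2 (4>2, 6>1); eliminate r3.
Column s3 is strictly dominated by s1 for C (4<6); eliminate s3.
Only (r2, s1) remains, with payoff 4.

4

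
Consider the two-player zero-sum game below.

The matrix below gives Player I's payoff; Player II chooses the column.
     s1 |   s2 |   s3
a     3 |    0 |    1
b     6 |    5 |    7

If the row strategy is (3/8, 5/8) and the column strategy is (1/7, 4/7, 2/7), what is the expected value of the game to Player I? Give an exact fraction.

Against (1/7, 4/7, 2/7), each row's expected payoff is a: 5/7; b: 40/7.
Taking the (3/8, 5/8)-weighted average: (3/8)·(5/7) + (5/8)·(40/7) = 215/56.

215/56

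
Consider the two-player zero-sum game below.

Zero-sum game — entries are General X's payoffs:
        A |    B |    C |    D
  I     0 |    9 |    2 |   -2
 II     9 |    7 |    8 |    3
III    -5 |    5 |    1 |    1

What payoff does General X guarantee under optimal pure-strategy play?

Row minima: -2, 3, -5 → General X's maximin is 3.
Column maxima: 9, 9, 8, 3 → General Y's minimax is 3.
They coincide at (II, D), so the value is 3.

3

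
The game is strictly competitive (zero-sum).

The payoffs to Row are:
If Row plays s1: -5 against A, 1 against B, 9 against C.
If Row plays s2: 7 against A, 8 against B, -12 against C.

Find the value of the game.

1/11

Column B is strictly dominated by A for Column (it gives Row more in every row).
The remaining 2×2 game on (s1, s2) × (A, C) has no saddle point. Let Row play s1 with probability p; indifference gives −5p + 7(1−p) = 9p − 12(1−p), so p = 19/33.
Similarly Column's optimal q on A is 7/11, and the value is -5·(7/11) + (9)·(4/11) = 1/11.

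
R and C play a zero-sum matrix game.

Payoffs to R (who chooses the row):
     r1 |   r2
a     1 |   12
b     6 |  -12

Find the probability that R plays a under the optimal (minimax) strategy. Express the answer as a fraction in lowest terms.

Row minima are 1 and -12, so R's maximin is 1; column maxima are 6 and 12, so C's minimax is 6. These differ, so the equilibrium is in mixed strategies.
Let R play a with probability p. C is indifferent when p + 6(1−p) = 12p − 12(1−p), giving p = 18/29.

18/29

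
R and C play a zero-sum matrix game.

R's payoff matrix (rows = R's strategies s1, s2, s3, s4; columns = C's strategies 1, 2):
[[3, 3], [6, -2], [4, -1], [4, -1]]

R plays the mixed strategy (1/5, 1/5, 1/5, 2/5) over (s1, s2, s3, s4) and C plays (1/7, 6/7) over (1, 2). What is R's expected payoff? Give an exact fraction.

9/35

Against (1/7, 6/7), each row's expected payoff is s1: 3; s2: -6/7; s3: -2/7; s4: -2/7.
Taking the (1/5, 1/5, 1/5, 2/5)-weighted average: (1/5)·(3) + (1/5)·(-6/7) + (1/5)·(-2/7) + (2/5)·(-2/7) = 9/35.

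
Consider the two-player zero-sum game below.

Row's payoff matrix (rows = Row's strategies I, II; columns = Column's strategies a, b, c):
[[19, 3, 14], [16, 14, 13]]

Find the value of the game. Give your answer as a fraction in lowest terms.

Column a is strictly dominated by c for Column (it gives Row more in every row).
The remaining 2×2 game on (I, II) × (b, c) has no saddle point. Let Row play I with probability p; indifference gives 3p + 14(1−p) = 14p + 13(1−p), so p = 1/12.
Similarly Column's optimal q on b is 1/12, and the value is 3·(1/12) + (14)·(11/12) = 157/12.

157/12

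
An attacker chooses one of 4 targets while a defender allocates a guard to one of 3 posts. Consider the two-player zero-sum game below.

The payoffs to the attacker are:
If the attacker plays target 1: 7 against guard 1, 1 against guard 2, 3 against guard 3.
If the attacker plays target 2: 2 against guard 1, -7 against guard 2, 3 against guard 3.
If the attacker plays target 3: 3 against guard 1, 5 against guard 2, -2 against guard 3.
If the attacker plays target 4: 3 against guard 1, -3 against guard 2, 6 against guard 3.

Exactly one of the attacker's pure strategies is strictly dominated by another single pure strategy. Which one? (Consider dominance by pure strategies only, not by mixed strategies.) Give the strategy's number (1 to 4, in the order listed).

2

Compare target 2 with target 4: 3 > 2, -3 > -7, 6 > 3.
So target 4 strictly dominates target 2 for the attacker; target 2 is strictly dominated.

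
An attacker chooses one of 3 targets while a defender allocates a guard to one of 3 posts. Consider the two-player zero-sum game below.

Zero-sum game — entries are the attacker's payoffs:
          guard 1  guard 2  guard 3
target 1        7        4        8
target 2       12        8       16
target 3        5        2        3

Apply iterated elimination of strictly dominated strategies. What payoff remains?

Row target 1 is strictly dominated by row target 2 (12>7, 8>4, 16>8); eliminate target 1.
Row target 3 is strictly dominated by row target 2 (12>5, 8>2, 16>3); eliminate target 3.
Column guard 3 is strictly dominated by guard 1 for the defender (12<16); eliminate guard 3.
Column guard 1 is strictly dominated by guard 2 for the defender (8<12); eliminate guard 1.
Only (target 2, guard 2) remains, with payoff 8.

8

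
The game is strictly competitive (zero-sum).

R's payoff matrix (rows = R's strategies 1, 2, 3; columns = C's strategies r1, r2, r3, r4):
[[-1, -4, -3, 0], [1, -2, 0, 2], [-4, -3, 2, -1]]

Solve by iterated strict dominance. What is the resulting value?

Column r3 is strictly dominated by r2 for C (-4<-3, -2<0, -3<2); eliminate r3.
Column r4 is strictly dominated by r1 for C (-1<0, 1<2, -4<-1); eliminate r4.
Row 1 is strictly dominated by row 2 (1>-1, -2>-4); eliminate 1.
Row 3 is strictly dominated by row 2 (1>-4, -2>-3); eliminate 3.
Column r1 is strictly dominated by r2 for C (-2<1); eliminate r1.
Only (2, r2) remains, with payoff -2.

-2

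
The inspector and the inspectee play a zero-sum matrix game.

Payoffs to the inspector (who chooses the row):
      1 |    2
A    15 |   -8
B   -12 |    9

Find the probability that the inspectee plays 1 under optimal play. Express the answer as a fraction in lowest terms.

Row minima are -8 and -12, so the inspector's maximin is -8; column maxima are 15 and 9, so the inspectee's minimax is 9. These differ, so the equilibrium is in mixed strategies.
Let the inspectee play 1 with probability q. The inspector is indifferent when 15q − 8(1−q) = −12q + 9(1−q), giving q = 17/44.

17/44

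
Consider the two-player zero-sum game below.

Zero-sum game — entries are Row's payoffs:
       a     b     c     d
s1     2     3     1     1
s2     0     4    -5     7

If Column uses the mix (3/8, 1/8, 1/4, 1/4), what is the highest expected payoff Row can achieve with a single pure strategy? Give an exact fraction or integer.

s1: (2)·(3/8) + (3)·(1/8) + (1)·(1/4) + (1)·(1/4) = 13/8.
s2: (0)·(3/8) + (4)·(1/8) + (-5)·(1/4) + (7)·(1/4) = 1.
The best pure response is s1 with expected payoff 13/8.

13/8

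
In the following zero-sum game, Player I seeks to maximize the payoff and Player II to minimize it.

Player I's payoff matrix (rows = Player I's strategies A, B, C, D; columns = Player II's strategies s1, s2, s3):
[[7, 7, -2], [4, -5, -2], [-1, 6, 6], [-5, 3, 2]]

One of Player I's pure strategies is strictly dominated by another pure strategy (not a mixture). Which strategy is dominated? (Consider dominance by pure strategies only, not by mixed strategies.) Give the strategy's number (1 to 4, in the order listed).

Compare D with C: -1 > -5, 6 > 3, 6 > 2.
So C strictly dominates D for Player I; D is strictly dominated.

4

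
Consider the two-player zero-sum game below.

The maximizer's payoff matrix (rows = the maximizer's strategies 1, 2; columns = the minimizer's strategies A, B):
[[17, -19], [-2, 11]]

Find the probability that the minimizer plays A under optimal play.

Row minima are -19 and -2, so the maximizer's maximin is -2; column maxima are 17 and 11, so the minimizer's minimax is 11. These differ, so the equilibrium is in mixed strategies.
Let the minimizer play A with probability q. The maximizer is indifferent when 17q − 19(1−q) = −2q + 11(1−q), giving q = 30/49.

30/49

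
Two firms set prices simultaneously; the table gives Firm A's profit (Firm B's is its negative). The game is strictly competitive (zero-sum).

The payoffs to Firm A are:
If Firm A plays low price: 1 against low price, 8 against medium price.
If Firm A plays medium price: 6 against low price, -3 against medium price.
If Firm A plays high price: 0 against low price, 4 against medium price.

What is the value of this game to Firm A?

Row high price is strictly dominated by row low price, so Firm A never plays it.
The remaining 2×2 game on (low price, medium price) × (low price, medium price) has no saddle point. Let Firm A play low price with probability p; indifference gives p + 6(1−p) = 8p − 3(1−p), so p = 9/16.
Similarly Firm B's optimal q on low price is 11/16, and the value is 1·(11/16) + (8)·(5/16) = 51/16.

51/16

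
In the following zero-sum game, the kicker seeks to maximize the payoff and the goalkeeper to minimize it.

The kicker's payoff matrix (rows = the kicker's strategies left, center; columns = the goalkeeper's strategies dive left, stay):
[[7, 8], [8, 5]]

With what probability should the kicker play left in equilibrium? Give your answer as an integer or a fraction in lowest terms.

Row minima are 7 and 5, so the kicker's maximin is 7; column maxima are 8 and 8, so the goalkeeper's minimax is 8. These differ, so the equilibrium is in mixed strategies.
Let the kicker play left with probability p. The goalkeeper is indifferent when 7p + 8(1−p) = 8p + 5(1−p), giving p = 3/4.

3/4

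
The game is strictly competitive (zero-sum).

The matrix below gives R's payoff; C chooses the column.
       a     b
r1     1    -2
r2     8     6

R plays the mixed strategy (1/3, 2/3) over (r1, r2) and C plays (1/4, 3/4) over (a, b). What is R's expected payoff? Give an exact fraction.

47/12

Against (1/4, 3/4), each row's expected payoff is r1: -5/4; r2: 13/2.
Taking the (1/3, 2/3)-weighted average: (1/3)·(-5/4) + (2/3)·(13/2) = 47/12.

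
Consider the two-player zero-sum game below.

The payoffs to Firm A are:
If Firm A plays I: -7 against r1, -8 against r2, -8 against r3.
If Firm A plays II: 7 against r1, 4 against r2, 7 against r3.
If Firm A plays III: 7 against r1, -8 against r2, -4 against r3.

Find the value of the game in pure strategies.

4

Row minima: -8, 4, -8 → Firm A's maximin is 4.
Column maxima: 7, 4, 7 → Firm B's minimax is 4.
They coincide at (II, r2), so the value is 4.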